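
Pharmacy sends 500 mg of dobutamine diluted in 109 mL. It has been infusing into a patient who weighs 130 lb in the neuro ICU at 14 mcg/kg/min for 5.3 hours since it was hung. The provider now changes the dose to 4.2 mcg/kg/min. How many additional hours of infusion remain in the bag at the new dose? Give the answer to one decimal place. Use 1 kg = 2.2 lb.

15.9 hours

Initial rate:
Weight = 130 lb ÷ 2.2 lb/kg = 59.09091 kg
Dose = 14 mcg/kg/min × 59.09091 kg = 827.2727 mcg/min
827.2727 mcg/min × 60 min/hr = 49636.36 mcg/hr
Concentration = 500 mg ÷ 109 mL = 4.587156 mg/mL = 4587.156 mcg/mL
Rate = 49636.36 mcg/hr ÷ 4587.156 mcg/mL = 10.82073 mL/hr
Volume infused so far = 10.82073 mL/hr × 5.3 hr = 57.34985 mL
Volume remaining = 109 − 57.34985 = 51.65015 mL
New rate:
Dose = 4.2 mcg/kg/min × 59.09091 kg = 248.1818 mcg/min
248.1818 mcg/min × 60 min/hr = 14890.91 mcg/hr
Rate = 14890.91 mcg/hr ÷ 4587.156 mcg/mL = 3.246218 mL/hr
Time remaining = 51.65015 mL ÷ 3.246218 mL/hr = 15.91087 hr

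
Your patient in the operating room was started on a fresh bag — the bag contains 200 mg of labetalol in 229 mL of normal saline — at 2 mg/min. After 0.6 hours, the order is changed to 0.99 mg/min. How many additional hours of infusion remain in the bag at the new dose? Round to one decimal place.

Initial rate:
2 mg/min × 60 min/hr = 120 mg/hr
Concentration = 200 mg ÷ 229 mL = 0.8733624 mg/mL
Rate = 120 mg/hr ÷ 0.8733624 mg/mL = 137.4 mL/hr
Volume infused so far = 137.4 mL/hr × 0.6 hr = 82.44 mL
Volume remaining = 229 − 82.44 = 146.56 mL
New rate:
0.99 mg/min × 60 min/hr = 59.4 mg/hr
Rate = 59.4 mg/hr ÷ 0.8733624 mg/mL = 68.013 mL/hr
Time remaining = 146.56 mL ÷ 68.013 mL/hr = 2.154882 hr

2.2 hours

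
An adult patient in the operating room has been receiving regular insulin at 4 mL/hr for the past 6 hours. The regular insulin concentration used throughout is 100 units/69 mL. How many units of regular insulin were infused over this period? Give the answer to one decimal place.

Concentration = 100 units ÷ 69 mL = 1.449275 units/mL
Drug rate = 4 mL/hr × 1.449275 units/mL = 5.797101 units/hr
Total = 5.797101 units/hr × 6 hr = 34.78261 units

34.8 units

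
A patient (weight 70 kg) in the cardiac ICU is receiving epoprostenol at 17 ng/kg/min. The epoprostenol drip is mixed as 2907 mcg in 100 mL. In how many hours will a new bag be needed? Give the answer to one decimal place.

Dose = 17 ng/kg/min × 70 kg = 1190 ng/min
1190 ng/min × 60 min/hr = 71400 ng/hr
Concentration = 2907 mcg ÷ 100 mL = 29.07 mcg/mL = 29070 ng/mL
Rate = 71400 ng/hr ÷ 29070 ng/mL = 2.45614 mL/hr
Duration = 100 mL ÷ 2.45614 mL/hr = 40.71429 hr

40.7 hours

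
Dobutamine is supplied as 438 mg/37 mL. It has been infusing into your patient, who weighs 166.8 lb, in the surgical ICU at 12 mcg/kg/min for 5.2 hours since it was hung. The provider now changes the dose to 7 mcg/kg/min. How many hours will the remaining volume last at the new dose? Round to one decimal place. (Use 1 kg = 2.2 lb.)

Initial rate:
Weight = 166.8 lb ÷ 2.2 lb/kg = 75.81818 kg
Dose = 12 mcg/kg/min × 75.81818 kg = 909.8182 mcg/min
909.8182 mcg/min × 60 min/hr = 54589.09 mcg/hr
Concentration = 438 mg ÷ 37 mL = 11.83784 mg/mL = 11837.84 mcg/mL
Rate = 54589.09 mcg/hr ÷ 11837.84 mcg/mL = 4.611407 mL/hr
Volume infused so far = 4.611407 mL/hr × 5.2 hr = 23.97932 mL
Volume remaining = 37 − 23.97932 = 13.02068 mL
New rate:
Dose = 7 mcg/kg/min × 75.81818 kg = 530.7273 mcg/min
530.7273 mcg/min × 60 min/hr = 31843.64 mcg/hr
Rate = 31843.64 mcg/hr ÷ 11837.84 mcg/mL = 2.689988 mL/hr
Time remaining = 13.02068 mL ÷ 2.689988 mL/hr = 4.840425 hr

4.8 hours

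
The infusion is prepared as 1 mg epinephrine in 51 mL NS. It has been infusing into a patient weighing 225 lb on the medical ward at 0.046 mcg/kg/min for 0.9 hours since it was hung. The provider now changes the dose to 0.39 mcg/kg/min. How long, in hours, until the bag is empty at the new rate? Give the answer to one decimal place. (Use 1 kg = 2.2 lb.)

Initial rate:
Weight = 225 lb ÷ 2.2 lb/kg = 102.2727 kg
Dose = 0.046 mcg/kg/min × 102.2727 kg = 4.704545 mcg/min
4.704545 mcg/min × 60 min/hr = 282.2727 mcg/hr
Concentration = 1 mg ÷ 51 mL = 0.01960784 mg/mL = 19.60784 mcg/mL
Rate = 282.2727 mcg/hr ÷ 19.60784 mcg/mL = 14.39591 mL/hr
Volume infused so far = 14.39591 mL/hr × 0.9 hr = 12.95632 mL
Volume remaining = 51 − 12.95632 = 38.04368 mL
New rate:
Dose = 0.39 mcg/kg/min × 102.2727 kg = 39.88636 mcg/min
39.88636 mcg/min × 60 min/hr = 2393.182 mcg/hr
Rate = 2393.182 mcg/hr ÷ 19.60784 mcg/mL = 122.0523 mL/hr
Time remaining = 38.04368 mL ÷ 122.0523 mL/hr = 0.3116999 hr

0.3 hours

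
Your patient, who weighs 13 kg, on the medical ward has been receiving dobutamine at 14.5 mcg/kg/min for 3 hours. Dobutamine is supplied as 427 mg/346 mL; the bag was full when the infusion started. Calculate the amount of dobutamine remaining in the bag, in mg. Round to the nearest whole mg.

Dose = 14.5 mcg/kg/min × 13 kg = 188.5 mcg/min
188.5 mcg/min × 60 min/hr = 11310 mcg/hr
Concentration = 427 mg ÷ 346 mL = 1.234104 mg/mL = 1234.104 mcg/mL
Rate = 11310 mcg/hr ÷ 1234.104 mcg/mL = 9.164543 mL/hr
Volume infused = 9.164543 mL/hr × 3 hr = 27.49363 mL
Volume remaining = 346 − 27.49363 = 318.5064 mL
Drug remaining = 318.5064 mL × 1234.104 mcg/mL = 393070 mcg = 393.07 mg

393 mg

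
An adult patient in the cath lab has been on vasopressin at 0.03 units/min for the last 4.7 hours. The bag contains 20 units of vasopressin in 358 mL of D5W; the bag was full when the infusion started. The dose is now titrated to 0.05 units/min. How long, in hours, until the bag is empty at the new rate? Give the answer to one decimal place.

Initial rate:
0.03 units/min × 60 min/hr = 1.8 units/hr
Concentration = 20 units ÷ 358 mL = 0.05586592 units/mL
Rate = 1.8 units/hr ÷ 0.05586592 units/mL = 32.22 mL/hr
Volume infused so far = 32.22 mL/hr × 4.7 hr = 151.434 mL
Volume remaining = 358 − 151.434 = 206.566 mL
New rate:
0.05 units/min × 60 min/hr = 3 units/hr
Rate = 3 units/hr ÷ 0.05586592 units/mL = 53.7 mL/hr
Time remaining = 206.566 mL ÷ 53.7 mL/hr = 3.846667 hr

3.8 hours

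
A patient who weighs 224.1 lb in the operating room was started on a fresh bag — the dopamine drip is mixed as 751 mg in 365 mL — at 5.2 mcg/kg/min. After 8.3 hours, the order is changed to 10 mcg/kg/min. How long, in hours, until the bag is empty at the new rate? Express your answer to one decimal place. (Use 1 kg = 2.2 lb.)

Initial rate:
Weight = 224.1 lb ÷ 2.2 lb/kg = 101.8636 kg
Dose = 5.2 mcg/kg/min × 101.8636 kg = 529.6909 mcg/min
529.6909 mcg/min × 60 min/hr = 31781.45 mcg/hr
Concentration = 751 mg ÷ 365 mL = 2.057534 mg/mL = 2057.534 mcg/mL
Rate = 31781.45 mcg/hr ÷ 2057.534 mcg/mL = 15.44638 mL/hr
Volume infused so far = 15.44638 mL/hr × 8.3 hr = 128.2049 mL
Volume remaining = 365 − 128.2049 = 236.7951 mL
New rate:
Dose = 10 mcg/kg/min × 101.8636 kg = 1018.636 mcg/min
1018.636 mcg/min × 60 min/hr = 61118.18 mcg/hr
Rate = 61118.18 mcg/hr ÷ 2057.534 mcg/mL = 29.70458 mL/hr
Time remaining = 236.7951 mL ÷ 29.70458 mL/hr = 7.971669 hr

8.0 hours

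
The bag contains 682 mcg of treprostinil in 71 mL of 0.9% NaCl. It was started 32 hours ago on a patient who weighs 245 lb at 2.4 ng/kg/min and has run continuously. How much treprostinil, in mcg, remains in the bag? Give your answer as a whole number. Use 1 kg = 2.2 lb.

Weight = 245 lb ÷ 2.2 lb/kg = 111.3636 kg
Dose = 2.4 ng/kg/min × 111.3636 kg = 267.2727 ng/min
267.2727 ng/min × 60 min/hr = 16036.36 ng/hr
Concentration = 682 mcg ÷ 71 mL = 9.605634 mcg/mL = 9605.634 ng/mL
Rate = 16036.36 ng/hr ÷ 9605.634 ng/mL = 1.669475 mL/hr
Volume infused = 1.669475 mL/hr × 32 hr = 53.42319 mL
Volume remaining = 71 − 53.42319 = 17.57681 mL
Drug remaining = 17.57681 mL × 9605.634 ng/mL = 168836.4 ng = 168.8364 mcg

169 mcg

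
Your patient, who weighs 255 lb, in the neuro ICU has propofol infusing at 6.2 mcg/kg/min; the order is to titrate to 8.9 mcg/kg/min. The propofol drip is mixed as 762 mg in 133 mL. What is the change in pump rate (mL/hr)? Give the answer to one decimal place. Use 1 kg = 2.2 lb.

At the current dose:
Weight = 255 lb ÷ 2.2 lb/kg = 115.9091 kg
Dose = 6.2 mcg/kg/min × 115.9091 kg = 718.6364 mcg/min
718.6364 mcg/min × 60 min/hr = 43118.18 mcg/hr
Concentration = 762 mg ÷ 133 mL = 5.729323 mg/mL = 5729.323 mcg/mL
Rate = 43118.18 mcg/hr ÷ 5729.323 mcg/mL = 7.525877 mL/hr
At the new dose:
Dose = 8.9 mcg/kg/min × 115.9091 kg = 1031.591 mcg/min
1031.591 mcg/min × 60 min/hr = 61895.45 mcg/hr
Rate = 61895.45 mcg/hr ÷ 5729.323 mcg/mL = 10.80327 mL/hr
Change = 10.80327 − 7.525877 = 3.277398 mL/hr → 3.277398 mL/hr increase

3.3 mL/hr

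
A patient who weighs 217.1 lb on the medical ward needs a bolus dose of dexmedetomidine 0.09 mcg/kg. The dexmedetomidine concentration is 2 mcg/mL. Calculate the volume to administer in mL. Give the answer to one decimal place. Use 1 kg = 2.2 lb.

Weight = 217.1 lb ÷ 2.2 lb/kg = 98.68182 kg
Dose = 0.09 mcg/kg × 98.68182 kg = 8.881364 mcg
Volume = 8.881364 mcg ÷ 2 mcg/mL = 4.440682 mL

4.4 mL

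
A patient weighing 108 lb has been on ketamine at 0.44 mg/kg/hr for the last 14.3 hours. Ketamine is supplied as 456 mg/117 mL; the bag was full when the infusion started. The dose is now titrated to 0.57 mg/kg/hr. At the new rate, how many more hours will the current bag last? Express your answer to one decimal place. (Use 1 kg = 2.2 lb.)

5.3 hours

Initial rate:
Weight = 108 lb ÷ 2.2 lb/kg = 49.09091 kg
Dose = 0.44 mg/kg/hr × 49.09091 kg = 21.6 mg/hr
Concentration = 456 mg ÷ 117 mL = 3.897436 mg/mL
Rate = 21.6 mg/hr ÷ 3.897436 mg/mL = 5.542105 mL/hr
Volume infused so far = 5.542105 mL/hr × 14.3 hr = 79.25211 mL
Volume remaining = 117 − 79.25211 = 37.74789 mL
New rate:
Dose = 0.57 mg/kg/hr × 49.09091 kg = 27.98182 mg/hr
Rate = 27.98182 mg/hr ÷ 3.897436 mg/mL = 7.179545 mL/hr
Time remaining = 37.74789 mL ÷ 7.179545 mL/hr = 5.2577 hr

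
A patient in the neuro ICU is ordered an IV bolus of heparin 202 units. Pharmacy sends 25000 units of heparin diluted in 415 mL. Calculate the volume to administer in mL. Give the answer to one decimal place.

3.4 mL

Concentration = 25000 units ÷ 415 mL = 60.24096 units/mL
Volume = 202 units ÷ 60.24096 units/mL = 3.3532 mL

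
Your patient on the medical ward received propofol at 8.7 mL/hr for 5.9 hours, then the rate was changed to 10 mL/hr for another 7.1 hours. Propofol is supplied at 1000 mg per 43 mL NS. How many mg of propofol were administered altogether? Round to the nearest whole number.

2845 mg

Concentration = 1000 mg ÷ 43 mL = 23.25581 mg/mL
Stage 1: 8.7 mL/hr × 5.9 hr = 51.33 mL → 51.33 mL × 23.25581 mg/mL = 1193.721 mg
Stage 2: 10 mL/hr × 7.1 hr = 71 mL → 71 mL × 23.25581 mg/mL = 1651.163 mg
Total = 1193.721 + 1651.163 = 2844.884 mg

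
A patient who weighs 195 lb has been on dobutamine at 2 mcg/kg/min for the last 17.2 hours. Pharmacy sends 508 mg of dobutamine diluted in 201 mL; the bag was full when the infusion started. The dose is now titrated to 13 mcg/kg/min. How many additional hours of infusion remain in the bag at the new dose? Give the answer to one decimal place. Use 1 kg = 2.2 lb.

Initial rate:
Weight = 195 lb ÷ 2.2 lb/kg = 88.63636 kg
Dose = 2 mcg/kg/min × 88.63636 kg = 177.2727 mcg/min
177.2727 mcg/min × 60 min/hr = 10636.36 mcg/hr
Concentration = 508 mg ÷ 201 mL = 2.527363 mg/mL = 2527.363 mcg/mL
Rate = 10636.36 mcg/hr ÷ 2527.363 mcg/mL = 4.208482 mL/hr
Volume infused so far = 4.208482 mL/hr × 17.2 hr = 72.3859 mL
Volume remaining = 201 − 72.3859 = 128.6141 mL
New rate:
Dose = 13 mcg/kg/min × 88.63636 kg = 1152.273 mcg/min
1152.273 mcg/min × 60 min/hr = 69136.36 mcg/hr
Rate = 69136.36 mcg/hr ÷ 2527.363 mcg/mL = 27.35514 mL/hr
Time remaining = 128.6141 mL ÷ 27.35514 mL/hr = 4.701644 hr

4.7 hours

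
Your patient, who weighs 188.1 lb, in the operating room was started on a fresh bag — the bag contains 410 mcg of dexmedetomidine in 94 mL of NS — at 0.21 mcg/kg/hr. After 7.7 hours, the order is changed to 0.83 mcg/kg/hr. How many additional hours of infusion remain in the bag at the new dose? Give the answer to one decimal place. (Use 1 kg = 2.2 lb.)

Initial rate:
Weight = 188.1 lb ÷ 2.2 lb/kg = 85.5 kg
Dose = 0.21 mcg/kg/hr × 85.5 kg = 17.955 mcg/hr
Concentration = 410 mcg ÷ 94 mL = 4.361702 mcg/mL
Rate = 17.955 mcg/hr ÷ 4.361702 mcg/mL = 4.116512 mL/hr
Volume infused so far = 4.116512 mL/hr × 7.7 hr = 31.69714 mL
Volume remaining = 94 − 31.69714 = 62.30286 mL
New rate:
Dose = 0.83 mcg/kg/hr × 85.5 kg = 70.965 mcg/hr
Rate = 70.965 mcg/hr ÷ 4.361702 mcg/mL = 16.27002 mL/hr
Time remaining = 62.30286 mL ÷ 16.27002 mL/hr = 3.829303 hr

3.8 hours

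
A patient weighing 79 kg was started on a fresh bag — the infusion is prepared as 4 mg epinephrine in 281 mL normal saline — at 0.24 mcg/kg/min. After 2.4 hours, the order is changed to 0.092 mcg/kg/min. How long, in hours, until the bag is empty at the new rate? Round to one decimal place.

2.9 hours

Initial rate:
Dose = 0.24 mcg/kg/min × 79 kg = 18.96 mcg/min
18.96 mcg/min × 60 min/hr = 1137.6 mcg/hr
Concentration = 4 mg ÷ 281 mL = 0.01423488 mg/mL = 14.23488 mcg/mL
Rate = 1137.6 mcg/hr ÷ 14.23488 mcg/mL = 79.9164 mL/hr
Volume infused so far = 79.9164 mL/hr × 2.4 hr = 191.7994 mL
Volume remaining = 281 − 191.7994 = 89.20064 mL
New rate:
Dose = 0.092 mcg/kg/min × 79 kg = 7.268 mcg/min
7.268 mcg/min × 60 min/hr = 436.08 mcg/hr
Rate = 436.08 mcg/hr ÷ 14.23488 mcg/mL = 30.63462 mL/hr
Time remaining = 89.20064 mL ÷ 30.63462 mL/hr = 2.911759 hr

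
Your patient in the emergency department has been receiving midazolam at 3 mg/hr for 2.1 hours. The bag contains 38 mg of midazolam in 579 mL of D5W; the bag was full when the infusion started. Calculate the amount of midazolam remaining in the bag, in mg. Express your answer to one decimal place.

31.7 mg

Concentration = 38 mg ÷ 579 mL = 0.0656304 mg/mL
Rate = 3 mg/hr ÷ 0.0656304 mg/mL = 45.71053 mL/hr
Volume infused = 45.71053 mL/hr × 2.1 hr = 95.99211 mL
Volume remaining = 579 − 95.99211 = 483.0079 mL
Drug remaining = 483.0079 mL × 0.0656304 mg/mL = 31.7 mg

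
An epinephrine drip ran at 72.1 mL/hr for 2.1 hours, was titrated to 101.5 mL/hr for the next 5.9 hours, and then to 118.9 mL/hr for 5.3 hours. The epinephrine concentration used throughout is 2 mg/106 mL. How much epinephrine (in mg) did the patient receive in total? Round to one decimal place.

26.0 mg

Concentration = 2 mg ÷ 106 mL = 0.01886792 mg/mL
Stage 1: 72.1 mL/hr × 2.1 hr = 151.41 mL → 151.41 mL × 0.01886792 mg/mL = 2.856792 mg
Stage 2: 101.5 mL/hr × 5.9 hr = 598.85 mL → 598.85 mL × 0.01886792 mg/mL = 11.29906 mg
Stage 3: 118.9 mL/hr × 5.3 hr = 630.17 mL → 630.17 mL × 0.01886792 mg/mL = 11.89 mg
Total = 2.856792 + 11.29906 + 11.89 = 26.04585 mg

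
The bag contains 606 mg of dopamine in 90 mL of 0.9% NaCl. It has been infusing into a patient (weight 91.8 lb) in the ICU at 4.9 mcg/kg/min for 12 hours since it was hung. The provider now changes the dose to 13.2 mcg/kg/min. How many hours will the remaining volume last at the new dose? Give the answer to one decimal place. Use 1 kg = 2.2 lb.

Initial rate:
Weight = 91.8 lb ÷ 2.2 lb/kg = 41.72727 kg
Dose = 4.9 mcg/kg/min × 41.72727 kg = 204.4636 mcg/min
204.4636 mcg/min × 60 min/hr = 12267.82 mcg/hr
Concentration = 606 mg ÷ 90 mL = 6.733333 mg/mL = 6733.333 mcg/mL
Rate = 12267.82 mcg/hr ÷ 6733.333 mcg/mL = 1.821953 mL/hr
Volume infused so far = 1.821953 mL/hr × 12 hr = 21.86344 mL
Volume remaining = 90 − 21.86344 = 68.13656 mL
New rate:
Dose = 13.2 mcg/kg/min × 41.72727 kg = 550.8 mcg/min
550.8 mcg/min × 60 min/hr = 33048 mcg/hr
Rate = 33048 mcg/hr ÷ 6733.333 mcg/mL = 4.908119 mL/hr
Time remaining = 68.13656 mL ÷ 4.908119 mL/hr = 13.88242 hr

13.9 hours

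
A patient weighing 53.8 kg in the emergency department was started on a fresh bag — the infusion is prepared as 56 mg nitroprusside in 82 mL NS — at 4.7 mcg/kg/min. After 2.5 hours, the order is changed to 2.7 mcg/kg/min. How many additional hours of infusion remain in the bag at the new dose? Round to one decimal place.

Initial rate:
Dose = 4.7 mcg/kg/min × 53.8 kg = 252.86 mcg/min
252.86 mcg/min × 60 min/hr = 15171.6 mcg/hr
Concentration = 56 mg ÷ 82 mL = 0.6829268 mg/mL = 682.9268 mcg/mL
Rate = 15171.6 mcg/hr ÷ 682.9268 mcg/mL = 22.21556 mL/hr
Volume infused so far = 22.21556 mL/hr × 2.5 hr = 55.53889 mL
Volume remaining = 82 − 55.53889 = 26.46111 mL
New rate:
Dose = 2.7 mcg/kg/min × 53.8 kg = 145.26 mcg/min
145.26 mcg/min × 60 min/hr = 8715.6 mcg/hr
Rate = 8715.6 mcg/hr ÷ 682.9268 mcg/mL = 12.76213 mL/hr
Time remaining = 26.46111 mL ÷ 12.76213 mL/hr = 2.073409 hr

2.1 hours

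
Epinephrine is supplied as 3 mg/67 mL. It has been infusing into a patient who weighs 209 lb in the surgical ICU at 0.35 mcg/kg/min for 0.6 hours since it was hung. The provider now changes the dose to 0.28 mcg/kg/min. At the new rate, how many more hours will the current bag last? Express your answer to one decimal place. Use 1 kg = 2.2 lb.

1.1 hours

Initial rate:
Weight = 209 lb ÷ 2.2 lb/kg = 95 kg
Dose = 0.35 mcg/kg/min × 95 kg = 33.25 mcg/min
33.25 mcg/min × 60 min/hr = 1995 mcg/hr
Concentration = 3 mg ÷ 67 mL = 0.04477612 mg/mL = 44.77612 mcg/mL
Rate = 1995 mcg/hr ÷ 44.77612 mcg/mL = 44.555 mL/hr
Volume infused so far = 44.555 mL/hr × 0.6 hr = 26.733 mL
Volume remaining = 67 − 26.733 = 40.267 mL
New rate:
Dose = 0.28 mcg/kg/min × 95 kg = 26.6 mcg/min
26.6 mcg/min × 60 min/hr = 1596 mcg/hr
Rate = 1596 mcg/hr ÷ 44.77612 mcg/mL = 35.644 mL/hr
Time remaining = 40.267 mL ÷ 35.644 mL/hr = 1.129699 hr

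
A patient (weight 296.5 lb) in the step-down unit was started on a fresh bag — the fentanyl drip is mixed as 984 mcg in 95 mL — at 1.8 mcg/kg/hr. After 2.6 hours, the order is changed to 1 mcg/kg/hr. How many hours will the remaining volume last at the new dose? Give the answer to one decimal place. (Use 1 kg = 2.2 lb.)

2.6 hours

Initial rate:
Weight = 296.5 lb ÷ 2.2 lb/kg = 134.7727 kg
Dose = 1.8 mcg/kg/hr × 134.7727 kg = 242.5909 mcg/hr
Concentration = 984 mcg ÷ 95 mL = 10.35789 mcg/mL
Rate = 242.5909 mcg/hr ÷ 10.35789 mcg/mL = 23.42087 mL/hr
Volume infused so far = 23.42087 mL/hr × 2.6 hr = 60.89426 mL
Volume remaining = 95 − 60.89426 = 34.10574 mL
New rate:
Dose = 1 mcg/kg/hr × 134.7727 kg = 134.7727 mcg/hr
Rate = 134.7727 mcg/hr ÷ 10.35789 mcg/mL = 13.01159 mL/hr
Time remaining = 34.10574 mL ÷ 13.01159 mL/hr = 2.62118 hr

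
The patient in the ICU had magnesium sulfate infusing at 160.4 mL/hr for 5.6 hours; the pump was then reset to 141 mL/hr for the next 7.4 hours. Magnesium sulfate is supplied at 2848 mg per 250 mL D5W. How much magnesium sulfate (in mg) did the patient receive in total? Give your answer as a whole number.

Concentration = 2848 mg ÷ 250 mL = 11.392 mg/mL
Stage 1: 160.4 mL/hr × 5.6 hr = 898.24 mL → 898.24 mL × 11.392 mg/mL = 10232.75 mg
Stage 2: 141 mL/hr × 7.4 hr = 1043.4 mL → 1043.4 mL × 11.392 mg/mL = 11886.41 mg
Total = 10232.75 + 11886.41 = 22119.16 mg

22119 mg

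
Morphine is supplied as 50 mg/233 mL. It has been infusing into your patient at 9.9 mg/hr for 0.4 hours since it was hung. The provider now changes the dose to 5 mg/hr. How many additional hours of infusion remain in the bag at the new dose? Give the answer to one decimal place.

9.2 hours

Initial rate:
Concentration = 50 mg ÷ 233 mL = 0.2145923 mg/mL
Rate = 9.9 mg/hr ÷ 0.2145923 mg/mL = 46.134 mL/hr
Volume infused so far = 46.134 mL/hr × 0.4 hr = 18.4536 mL
Volume remaining = 233 − 18.4536 = 214.5464 mL
New rate:
Rate = 5 mg/hr ÷ 0.2145923 mg/mL = 23.3 mL/hr
Time remaining = 214.5464 mL ÷ 23.3 mL/hr = 9.208 hr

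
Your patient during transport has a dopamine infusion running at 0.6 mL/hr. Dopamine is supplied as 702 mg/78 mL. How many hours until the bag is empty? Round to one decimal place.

130.0 hours

Duration = 78 mL ÷ 0.6 mL/hr = 130 hr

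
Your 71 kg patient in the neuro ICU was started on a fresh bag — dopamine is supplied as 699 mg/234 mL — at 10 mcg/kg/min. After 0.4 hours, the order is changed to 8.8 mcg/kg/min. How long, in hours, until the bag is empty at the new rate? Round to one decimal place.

Initial rate:
Dose = 10 mcg/kg/min × 71 kg = 710 mcg/min
710 mcg/min × 60 min/hr = 42600 mcg/hr
Concentration = 699 mg ÷ 234 mL = 2.987179 mg/mL = 2987.179 mcg/mL
Rate = 42600 mcg/hr ÷ 2987.179 mcg/mL = 14.26094 mL/hr
Volume infused so far = 14.26094 mL/hr × 0.4 hr = 5.704378 mL
Volume remaining = 234 − 5.704378 = 228.2956 mL
New rate:
Dose = 8.8 mcg/kg/min × 71 kg = 624.8 mcg/min
624.8 mcg/min × 60 min/hr = 37488 mcg/hr
Rate = 37488 mcg/hr ÷ 2987.179 mcg/mL = 12.54963 mL/hr
Time remaining = 228.2956 mL ÷ 12.54963 mL/hr = 18.19142 hr

18.2 hours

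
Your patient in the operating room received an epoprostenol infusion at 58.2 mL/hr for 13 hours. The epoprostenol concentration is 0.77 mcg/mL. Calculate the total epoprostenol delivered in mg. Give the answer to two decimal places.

0.58 mg

Concentration = 0.77 mcg/mL = 770 ng/mL
Drug rate = 58.2 mL/hr × 770 ng/mL = 44814 ng/hr
Total = 44814 ng/hr × 13 hr = 582582 ng = 0.582582 mg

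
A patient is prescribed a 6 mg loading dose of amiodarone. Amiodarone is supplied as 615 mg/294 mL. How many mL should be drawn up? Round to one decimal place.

2.9 mL

Concentration = 615 mg ÷ 294 mL = 2.091837 mg/mL
Volume = 6 mg ÷ 2.091837 mg/mL = 2.868293 mL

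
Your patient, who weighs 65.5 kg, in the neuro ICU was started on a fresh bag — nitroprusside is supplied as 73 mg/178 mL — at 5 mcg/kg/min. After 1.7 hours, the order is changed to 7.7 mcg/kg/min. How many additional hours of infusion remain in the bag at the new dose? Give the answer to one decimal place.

1.3 hours

Initial rate:
Dose = 5 mcg/kg/min × 65.5 kg = 327.5 mcg/min
327.5 mcg/min × 60 min/hr = 19650 mcg/hr
Concentration = 73 mg ÷ 178 mL = 0.4101124 mg/mL = 410.1124 mcg/mL
Rate = 19650 mcg/hr ÷ 410.1124 mcg/mL = 47.9137 mL/hr
Volume infused so far = 47.9137 mL/hr × 1.7 hr = 81.45329 mL
Volume remaining = 178 − 81.45329 = 96.54671 mL
New rate:
Dose = 7.7 mcg/kg/min × 65.5 kg = 504.35 mcg/min
504.35 mcg/min × 60 min/hr = 30261 mcg/hr
Rate = 30261 mcg/hr ÷ 410.1124 mcg/mL = 73.7871 mL/hr
Time remaining = 96.54671 mL ÷ 73.7871 mL/hr = 1.30845 hr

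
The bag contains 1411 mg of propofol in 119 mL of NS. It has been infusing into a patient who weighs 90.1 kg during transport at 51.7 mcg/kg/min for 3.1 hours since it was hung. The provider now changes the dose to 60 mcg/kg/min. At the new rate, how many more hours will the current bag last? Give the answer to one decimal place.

Initial rate:
Dose = 51.7 mcg/kg/min × 90.1 kg = 4658.17 mcg/min
4658.17 mcg/min × 60 min/hr = 279490.2 mcg/hr
Concentration = 1411 mg ÷ 119 mL = 11.85714 mg/mL = 11857.14 mcg/mL
Rate = 279490.2 mcg/hr ÷ 11857.14 mcg/mL = 23.57146 mL/hr
Volume infused so far = 23.57146 mL/hr × 3.1 hr = 73.07153 mL
Volume remaining = 119 − 73.07153 = 45.92847 mL
New rate:
Dose = 60 mcg/kg/min × 90.1 kg = 5406 mcg/min
5406 mcg/min × 60 min/hr = 324360 mcg/hr
Rate = 324360 mcg/hr ÷ 11857.14 mcg/mL = 27.35566 mL/hr
Time remaining = 45.92847 mL ÷ 27.35566 mL/hr = 1.678938 hr

1.7 hours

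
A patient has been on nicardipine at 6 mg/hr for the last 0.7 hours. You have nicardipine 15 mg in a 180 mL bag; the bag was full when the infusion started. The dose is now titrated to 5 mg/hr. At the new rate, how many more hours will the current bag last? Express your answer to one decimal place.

2.2 hours

Initial rate:
Concentration = 15 mg ÷ 180 mL = 0.08333333 mg/mL
Rate = 6 mg/hr ÷ 0.08333333 mg/mL = 72 mL/hr
Volume infused so far = 72 mL/hr × 0.7 hr = 50.4 mL
Volume remaining = 180 − 50.4 = 129.6 mL
New rate:
Rate = 5 mg/hr ÷ 0.08333333 mg/mL = 60 mL/hr
Time remaining = 129.6 mL ÷ 60 mL/hr = 2.16 hr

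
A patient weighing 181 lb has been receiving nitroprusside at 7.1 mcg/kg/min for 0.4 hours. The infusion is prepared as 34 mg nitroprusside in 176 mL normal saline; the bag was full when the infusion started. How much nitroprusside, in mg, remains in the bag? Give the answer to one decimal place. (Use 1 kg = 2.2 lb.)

20.0 mg

Weight = 181 lb ÷ 2.2 lb/kg = 82.27273 kg
Dose = 7.1 mcg/kg/min × 82.27273 kg = 584.1364 mcg/min
584.1364 mcg/min × 60 min/hr = 35048.18 mcg/hr
Concentration = 34 mg ÷ 176 mL = 0.1931818 mg/mL = 193.1818 mcg/mL
Rate = 35048.18 mcg/hr ÷ 193.1818 mcg/mL = 181.4259 mL/hr
Volume infused = 181.4259 mL/hr × 0.4 hr = 72.57035 mL
Volume remaining = 176 − 72.57035 = 103.4296 mL
Drug remaining = 103.4296 mL × 193.1818 mcg/mL = 19980.73 mcg = 19.98073 mg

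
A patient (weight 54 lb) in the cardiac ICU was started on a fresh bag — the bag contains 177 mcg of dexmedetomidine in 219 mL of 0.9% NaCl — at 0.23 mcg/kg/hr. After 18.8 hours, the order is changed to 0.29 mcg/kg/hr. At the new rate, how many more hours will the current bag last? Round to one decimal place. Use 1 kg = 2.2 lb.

Initial rate:
Weight = 54 lb ÷ 2.2 lb/kg = 24.54545 kg
Dose = 0.23 mcg/kg/hr × 24.54545 kg = 5.645455 mcg/hr
Concentration = 177 mcg ÷ 219 mL = 0.8082192 mcg/mL
Rate = 5.645455 mcg/hr ÷ 0.8082192 mcg/mL = 6.985054 mL/hr
Volume infused so far = 6.985054 mL/hr × 18.8 hr = 131.319 mL
Volume remaining = 219 − 131.319 = 87.68099 mL
New rate:
Dose = 0.29 mcg/kg/hr × 24.54545 kg = 7.118182 mcg/hr
Rate = 7.118182 mcg/hr ÷ 0.8082192 mcg/mL = 8.807242 mL/hr
Time remaining = 87.68099 mL ÷ 8.807242 mL/hr = 9.955556 hr

10.0 hours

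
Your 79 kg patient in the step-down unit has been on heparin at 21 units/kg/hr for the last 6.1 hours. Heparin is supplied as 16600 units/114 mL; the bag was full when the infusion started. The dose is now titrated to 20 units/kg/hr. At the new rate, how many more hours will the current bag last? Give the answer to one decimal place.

Initial rate:
Dose = 21 units/kg/hr × 79 kg = 1659 units/hr
Concentration = 16600 units ÷ 114 mL = 145.614 units/mL
Rate = 1659 units/hr ÷ 145.614 units/mL = 11.39313 mL/hr
Volume infused so far = 11.39313 mL/hr × 6.1 hr = 69.49811 mL
Volume remaining = 114 − 69.49811 = 44.50189 mL
New rate:
Dose = 20 units/kg/hr × 79 kg = 1580 units/hr
Rate = 1580 units/hr ÷ 145.614 units/mL = 10.8506 mL/hr
Time remaining = 44.50189 mL ÷ 10.8506 mL/hr = 4.101329 hr

4.1 hours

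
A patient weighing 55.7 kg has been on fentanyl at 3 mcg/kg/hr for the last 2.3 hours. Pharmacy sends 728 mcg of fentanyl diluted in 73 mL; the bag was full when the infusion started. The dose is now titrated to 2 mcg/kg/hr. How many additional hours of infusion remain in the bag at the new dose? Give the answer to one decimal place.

Initial rate:
Dose = 3 mcg/kg/hr × 55.7 kg = 167.1 mcg/hr
Concentration = 728 mcg ÷ 73 mL = 9.972603 mcg/mL
Rate = 167.1 mcg/hr ÷ 9.972603 mcg/mL = 16.75591 mL/hr
Volume infused so far = 16.75591 mL/hr × 2.3 hr = 38.53859 mL
Volume remaining = 73 − 38.53859 = 34.46141 mL
New rate:
Dose = 2 mcg/kg/hr × 55.7 kg = 111.4 mcg/hr
Rate = 111.4 mcg/hr ÷ 9.972603 mcg/mL = 11.1706 mL/hr
Time remaining = 34.46141 mL ÷ 11.1706 mL/hr = 3.085009 hr

3.1 hours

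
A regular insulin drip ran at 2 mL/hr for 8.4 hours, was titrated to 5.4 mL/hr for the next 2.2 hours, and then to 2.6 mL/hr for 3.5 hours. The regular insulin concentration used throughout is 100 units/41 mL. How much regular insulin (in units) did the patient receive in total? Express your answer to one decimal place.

92.1 units

Concentration = 100 units ÷ 41 mL = 2.439024 units/mL
Stage 1: 2 mL/hr × 8.4 hr = 16.8 mL → 16.8 mL × 2.439024 units/mL = 40.97561 units
Stage 2: 5.4 mL/hr × 2.2 hr = 11.88 mL → 11.88 mL × 2.439024 units/mL = 28.97561 units
Stage 3: 2.6 mL/hr × 3.5 hr = 9.1 mL → 9.1 mL × 2.439024 units/mL = 22.19512 units
Total = 40.97561 + 28.97561 + 22.19512 = 92.14634 units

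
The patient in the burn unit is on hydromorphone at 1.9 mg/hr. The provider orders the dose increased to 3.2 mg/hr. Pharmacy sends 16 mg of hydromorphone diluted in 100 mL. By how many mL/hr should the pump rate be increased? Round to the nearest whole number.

At the current dose:
Concentration = 16 mg ÷ 100 mL = 0.16 mg/mL
Rate = 1.9 mg/hr ÷ 0.16 mg/mL = 11.875 mL/hr
At the new dose:
Rate = 3.2 mg/hr ÷ 0.16 mg/mL = 20 mL/hr
Change = 20 − 11.875 = 8.125 mL/hr → 8.125 mL/hr increase

8 mL/hr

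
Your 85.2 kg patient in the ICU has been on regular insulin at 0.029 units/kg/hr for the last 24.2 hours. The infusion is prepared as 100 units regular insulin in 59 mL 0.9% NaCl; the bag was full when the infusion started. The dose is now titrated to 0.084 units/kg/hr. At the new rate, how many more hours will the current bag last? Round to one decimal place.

Initial rate:
Dose = 0.029 units/kg/hr × 85.2 kg = 2.4708 units/hr
Concentration = 100 units ÷ 59 mL = 1.694915 units/mL
Rate = 2.4708 units/hr ÷ 1.694915 units/mL = 1.457772 mL/hr
Volume infused so far = 1.457772 mL/hr × 24.2 hr = 35.27808 mL
Volume remaining = 59 − 35.27808 = 23.72192 mL
New rate:
Dose = 0.084 units/kg/hr × 85.2 kg = 7.1568 units/hr
Rate = 7.1568 units/hr ÷ 1.694915 units/mL = 4.222512 mL/hr
Time remaining = 23.72192 mL ÷ 4.222512 mL/hr = 5.617963 hr

5.6 hours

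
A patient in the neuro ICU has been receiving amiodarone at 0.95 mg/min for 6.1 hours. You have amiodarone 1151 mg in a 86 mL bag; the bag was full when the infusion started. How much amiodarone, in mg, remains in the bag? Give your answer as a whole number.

803 mg

0.95 mg/min × 60 min/hr = 57 mg/hr
Concentration = 1151 mg ÷ 86 mL = 13.38372 mg/mL
Rate = 57 mg/hr ÷ 13.38372 mg/mL = 4.258905 mL/hr
Volume infused = 4.258905 mL/hr × 6.1 hr = 25.97932 mL
Volume remaining = 86 − 25.97932 = 60.02068 mL
Drug remaining = 60.02068 mL × 13.38372 mg/mL = 803.3 mg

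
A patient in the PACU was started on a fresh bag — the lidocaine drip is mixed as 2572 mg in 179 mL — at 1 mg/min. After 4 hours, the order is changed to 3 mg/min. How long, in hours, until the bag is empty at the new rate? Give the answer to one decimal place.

13.0 hours

Initial rate:
1 mg/min × 60 min/hr = 60 mg/hr
Concentration = 2572 mg ÷ 179 mL = 14.36872 mg/mL
Rate = 60 mg/hr ÷ 14.36872 mg/mL = 4.175739 mL/hr
Volume infused so far = 4.175739 mL/hr × 4 hr = 16.70295 mL
Volume remaining = 179 − 16.70295 = 162.297 mL
New rate:
3 mg/min × 60 min/hr = 180 mg/hr
Rate = 180 mg/hr ÷ 14.36872 mg/mL = 12.52722 mL/hr
Time remaining = 162.297 mL ÷ 12.52722 mL/hr = 12.95556 hr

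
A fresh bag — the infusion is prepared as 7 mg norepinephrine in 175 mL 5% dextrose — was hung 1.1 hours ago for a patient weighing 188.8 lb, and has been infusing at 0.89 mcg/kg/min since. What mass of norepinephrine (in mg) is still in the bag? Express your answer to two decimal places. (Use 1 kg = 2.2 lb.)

Weight = 188.8 lb ÷ 2.2 lb/kg = 85.81818 kg
Dose = 0.89 mcg/kg/min × 85.81818 kg = 76.37818 mcg/min
76.37818 mcg/min × 60 min/hr = 4582.691 mcg/hr
Concentration = 7 mg ÷ 175 mL = 0.04 mg/mL = 40 mcg/mL
Rate = 4582.691 mcg/hr ÷ 40 mcg/mL = 114.5673 mL/hr
Volume infused = 114.5673 mL/hr × 1.1 hr = 126.024 mL
Volume remaining = 175 − 126.024 = 48.976 mL
Drug remaining = 48.976 mL × 40 mcg/mL = 1959.04 mcg = 1.95904 mg

1.96 mg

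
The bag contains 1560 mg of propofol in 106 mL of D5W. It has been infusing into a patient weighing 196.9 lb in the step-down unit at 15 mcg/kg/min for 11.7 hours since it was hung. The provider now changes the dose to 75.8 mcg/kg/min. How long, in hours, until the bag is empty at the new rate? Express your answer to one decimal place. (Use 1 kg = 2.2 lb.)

1.5 hours

Initial rate:
Weight = 196.9 lb ÷ 2.2 lb/kg = 89.5 kg
Dose = 15 mcg/kg/min × 89.5 kg = 1342.5 mcg/min
1342.5 mcg/min × 60 min/hr = 80550 mcg/hr
Concentration = 1560 mg ÷ 106 mL = 14.71698 mg/mL = 14716.98 mcg/mL
Rate = 80550 mcg/hr ÷ 14716.98 mcg/mL = 5.473269 mL/hr
Volume infused so far = 5.473269 mL/hr × 11.7 hr = 64.03725 mL
Volume remaining = 106 − 64.03725 = 41.96275 mL
New rate:
Dose = 75.8 mcg/kg/min × 89.5 kg = 6784.1 mcg/min
6784.1 mcg/min × 60 min/hr = 407046 mcg/hr
Rate = 407046 mcg/hr ÷ 14716.98 mcg/mL = 27.65825 mL/hr
Time remaining = 41.96275 mL ÷ 27.65825 mL/hr = 1.517187 hr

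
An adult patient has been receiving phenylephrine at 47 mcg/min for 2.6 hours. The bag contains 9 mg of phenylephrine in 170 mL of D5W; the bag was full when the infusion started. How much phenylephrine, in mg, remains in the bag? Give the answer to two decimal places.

1.67 mg

47 mcg/min × 60 min/hr = 2820 mcg/hr
Concentration = 9 mg ÷ 170 mL = 0.05294118 mg/mL = 52.94118 mcg/mL
Rate = 2820 mcg/hr ÷ 52.94118 mcg/mL = 53.26667 mL/hr
Volume infused = 53.26667 mL/hr × 2.6 hr = 138.4933 mL
Volume remaining = 170 − 138.4933 = 31.50667 mL
Drug remaining = 31.50667 mL × 52.94118 mcg/mL = 1668 mcg = 1.668 mg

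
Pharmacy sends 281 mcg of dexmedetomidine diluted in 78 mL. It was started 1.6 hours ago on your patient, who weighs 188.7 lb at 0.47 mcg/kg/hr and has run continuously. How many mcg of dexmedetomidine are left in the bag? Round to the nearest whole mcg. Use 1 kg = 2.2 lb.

216 mcg

Weight = 188.7 lb ÷ 2.2 lb/kg = 85.77273 kg
Dose = 0.47 mcg/kg/hr × 85.77273 kg = 40.31318 mcg/hr
Concentration = 281 mcg ÷ 78 mL = 3.602564 mcg/mL
Rate = 40.31318 mcg/hr ÷ 3.602564 mcg/mL = 11.19014 mL/hr
Volume infused = 11.19014 mL/hr × 1.6 hr = 17.90422 mL
Volume remaining = 78 − 17.90422 = 60.09578 mL
Drug remaining = 60.09578 mL × 3.602564 mcg/mL = 216.4989 mcg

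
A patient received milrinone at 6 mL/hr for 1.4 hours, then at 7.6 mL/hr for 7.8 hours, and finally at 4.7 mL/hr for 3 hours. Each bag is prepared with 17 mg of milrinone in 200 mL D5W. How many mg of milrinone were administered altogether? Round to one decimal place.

Concentration = 17 mg ÷ 200 mL = 0.085 mg/mL
Stage 1: 6 mL/hr × 1.4 hr = 8.4 mL → 8.4 mL × 0.085 mg/mL = 0.714 mg
Stage 2: 7.6 mL/hr × 7.8 hr = 59.28 mL → 59.28 mL × 0.085 mg/mL = 5.0388 mg
Stage 3: 4.7 mL/hr × 3 hr = 14.1 mL → 14.1 mL × 0.085 mg/mL = 1.1985 mg
Total = 0.714 + 5.0388 + 1.1985 = 6.9513 mg

7.0 mg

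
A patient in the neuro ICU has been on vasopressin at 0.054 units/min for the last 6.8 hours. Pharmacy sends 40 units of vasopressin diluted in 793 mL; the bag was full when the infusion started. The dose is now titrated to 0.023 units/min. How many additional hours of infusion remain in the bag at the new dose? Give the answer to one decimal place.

Initial rate:
0.054 units/min × 60 min/hr = 3.24 units/hr
Concentration = 40 units ÷ 793 mL = 0.05044136 units/mL
Rate = 3.24 units/hr ÷ 0.05044136 units/mL = 64.233 mL/hr
Volume infused so far = 64.233 mL/hr × 6.8 hr = 436.7844 mL
Volume remaining = 793 − 436.7844 = 356.2156 mL
New rate:
0.023 units/min × 60 min/hr = 1.38 units/hr
Rate = 1.38 units/hr ÷ 0.05044136 units/mL = 27.3585 mL/hr
Time remaining = 356.2156 mL ÷ 27.3585 mL/hr = 13.02029 hr

13.0 hours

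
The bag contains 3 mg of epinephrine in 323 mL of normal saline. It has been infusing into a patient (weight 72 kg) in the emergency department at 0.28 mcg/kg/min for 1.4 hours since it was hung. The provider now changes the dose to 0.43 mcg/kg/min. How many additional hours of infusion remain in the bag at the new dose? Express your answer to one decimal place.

Initial rate:
Dose = 0.28 mcg/kg/min × 72 kg = 20.16 mcg/min
20.16 mcg/min × 60 min/hr = 1209.6 mcg/hr
Concentration = 3 mg ÷ 323 mL = 0.009287926 mg/mL = 9.287926 mcg/mL
Rate = 1209.6 mcg/hr ÷ 9.287926 mcg/mL = 130.2336 mL/hr
Volume infused so far = 130.2336 mL/hr × 1.4 hr = 182.327 mL
Volume remaining = 323 − 182.327 = 140.673 mL
New rate:
Dose = 0.43 mcg/kg/min × 72 kg = 30.96 mcg/min
30.96 mcg/min × 60 min/hr = 1857.6 mcg/hr
Rate = 1857.6 mcg/hr ÷ 9.287926 mcg/mL = 200.0016 mL/hr
Time remaining = 140.673 mL ÷ 200.0016 mL/hr = 0.7033592 hr

0.7 hours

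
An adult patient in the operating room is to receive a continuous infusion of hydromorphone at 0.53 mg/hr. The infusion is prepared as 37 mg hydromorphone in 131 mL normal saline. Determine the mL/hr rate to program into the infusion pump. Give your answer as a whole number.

Concentration = 37 mg ÷ 131 mL = 0.2824427 mg/mL
Rate = 0.53 mg/hr ÷ 0.2824427 mg/mL = 1.876486 mL/hr

2 mL/hr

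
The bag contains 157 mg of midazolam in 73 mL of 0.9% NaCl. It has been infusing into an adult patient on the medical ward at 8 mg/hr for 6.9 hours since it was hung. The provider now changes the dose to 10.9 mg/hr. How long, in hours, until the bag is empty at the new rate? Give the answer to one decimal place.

Initial rate:
Concentration = 157 mg ÷ 73 mL = 2.150685 mg/mL
Rate = 8 mg/hr ÷ 2.150685 mg/mL = 3.719745 mL/hr
Volume infused so far = 3.719745 mL/hr × 6.9 hr = 25.66624 mL
Volume remaining = 73 − 25.66624 = 47.33376 mL
New rate:
Rate = 10.9 mg/hr ÷ 2.150685 mg/mL = 5.068153 mL/hr
Time remaining = 47.33376 mL ÷ 5.068153 mL/hr = 9.33945 hr

9.3 hours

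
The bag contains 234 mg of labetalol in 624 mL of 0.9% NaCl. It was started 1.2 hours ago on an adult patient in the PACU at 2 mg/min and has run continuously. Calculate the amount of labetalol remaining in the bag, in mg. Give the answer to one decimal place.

90.0 mg

2 mg/min × 60 min/hr = 120 mg/hr
Concentration = 234 mg ÷ 624 mL = 0.375 mg/mL
Rate = 120 mg/hr ÷ 0.375 mg/mL = 320 mL/hr
Volume infused = 320 mL/hr × 1.2 hr = 384 mL
Volume remaining = 624 − 384 = 240 mL
Drug remaining = 240 mL × 0.375 mg/mL = 90 mg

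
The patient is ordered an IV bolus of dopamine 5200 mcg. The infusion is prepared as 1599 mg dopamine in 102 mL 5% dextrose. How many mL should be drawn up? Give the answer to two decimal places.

0.33 mL

Concentration = 1599 mg ÷ 102 mL = 15.67647 mg/mL = 15676.47 mcg/mL
Volume = 5200 mcg ÷ 15676.47 mcg/mL = 0.3317073 mL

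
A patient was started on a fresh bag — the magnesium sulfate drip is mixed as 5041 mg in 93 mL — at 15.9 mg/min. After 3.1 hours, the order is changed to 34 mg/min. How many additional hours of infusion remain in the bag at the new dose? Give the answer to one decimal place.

Initial rate:
15.9 mg/min × 60 min/hr = 954 mg/hr
Concentration = 5041 mg ÷ 93 mL = 54.2043 mg/mL
Rate = 954 mg/hr ÷ 54.2043 mg/mL = 17.60008 mL/hr
Volume infused so far = 17.60008 mL/hr × 3.1 hr = 54.56025 mL
Volume remaining = 93 − 54.56025 = 38.43975 mL
New rate:
34 mg/min × 60 min/hr = 2040 mg/hr
Rate = 2040 mg/hr ÷ 54.2043 mg/mL = 37.63539 mL/hr
Time remaining = 38.43975 mL ÷ 37.63539 mL/hr = 1.021373 hr

1.0 hours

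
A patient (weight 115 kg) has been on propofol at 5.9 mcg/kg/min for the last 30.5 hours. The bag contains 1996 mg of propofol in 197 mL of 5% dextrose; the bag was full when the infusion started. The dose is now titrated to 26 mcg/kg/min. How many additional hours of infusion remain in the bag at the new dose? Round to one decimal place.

4.2 hours

Initial rate:
Dose = 5.9 mcg/kg/min × 115 kg = 678.5 mcg/min
678.5 mcg/min × 60 min/hr = 40710 mcg/hr
Concentration = 1996 mg ÷ 197 mL = 10.13198 mg/mL = 10131.98 mcg/mL
Rate = 40710 mcg/hr ÷ 10131.98 mcg/mL = 4.017971 mL/hr
Volume infused so far = 4.017971 mL/hr × 30.5 hr = 122.5481 mL
Volume remaining = 197 − 122.5481 = 74.45189 mL
New rate:
Dose = 26 mcg/kg/min × 115 kg = 2990 mcg/min
2990 mcg/min × 60 min/hr = 179400 mcg/hr
Rate = 179400 mcg/hr ÷ 10131.98 mcg/mL = 17.70631 mL/hr
Time remaining = 74.45189 mL ÷ 17.70631 mL/hr = 4.204822 hr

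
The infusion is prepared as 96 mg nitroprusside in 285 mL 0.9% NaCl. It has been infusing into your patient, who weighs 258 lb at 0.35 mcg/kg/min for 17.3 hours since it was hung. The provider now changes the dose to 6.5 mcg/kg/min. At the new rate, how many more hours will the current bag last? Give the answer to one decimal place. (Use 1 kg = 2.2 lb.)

Initial rate:
Weight = 258 lb ÷ 2.2 lb/kg = 117.2727 kg
Dose = 0.35 mcg/kg/min × 117.2727 kg = 41.04545 mcg/min
41.04545 mcg/min × 60 min/hr = 2462.727 mcg/hr
Concentration = 96 mg ÷ 285 mL = 0.3368421 mg/mL = 336.8421 mcg/mL
Rate = 2462.727 mcg/hr ÷ 336.8421 mcg/mL = 7.311222 mL/hr
Volume infused so far = 7.311222 mL/hr × 17.3 hr = 126.4841 mL
Volume remaining = 285 − 126.4841 = 158.5159 mL
New rate:
Dose = 6.5 mcg/kg/min × 117.2727 kg = 762.2727 mcg/min
762.2727 mcg/min × 60 min/hr = 45736.36 mcg/hr
Rate = 45736.36 mcg/hr ÷ 336.8421 mcg/mL = 135.7798 mL/hr
Time remaining = 158.5159 mL ÷ 135.7798 mL/hr = 1.167448 hr

1.2 hours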